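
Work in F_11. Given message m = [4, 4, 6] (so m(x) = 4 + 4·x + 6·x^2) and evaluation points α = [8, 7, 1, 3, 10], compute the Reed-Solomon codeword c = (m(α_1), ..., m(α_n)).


c = [2, 7, 3, 4, 6]

Message polynomial: m(x) = 4 + 4·x + 6·x^2 (mod 11).
For each evaluation point α_i, compute m(α_i) mod 11:
  α_1 = 8: Horner steps 6 → 8 → 2, so m(8) = 2.
  α_2 = 7: Horner steps 6 → 2 → 7, so m(7) = 7.
  α_3 = 1: Horner steps 6 → 10 → 3, so m(1) = 3.
  α_4 = 3: Horner steps 6 → 0 → 4, so m(3) = 4.
  α_5 = 10: Horner steps 6 → 9 → 6, so m(10) = 6.
Codeword c = [2, 7, 3, 4, 6] ∈ F_11^5.


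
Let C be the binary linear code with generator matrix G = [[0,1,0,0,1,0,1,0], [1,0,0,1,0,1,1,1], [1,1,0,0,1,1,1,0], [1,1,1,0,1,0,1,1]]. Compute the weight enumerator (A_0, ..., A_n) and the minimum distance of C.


Weight distribution: A_0 = 1, A_2 = 1, A_3 = 4, A_4 = 3, A_5 = 4, A_6 = 3. Minimum distance d = 2.

Enumerate all 2^4 = 16 messages m ∈ F_2^4.
For each, compute codeword c = mG in F_2^8, then tally its weight.
  m = 0000 → c = 00000000, weight = 0.
  m = 1000 → c = 01001010, weight = 3.
  m = 0100 → c = 10010111, weight = 5.
  m = 1100 → c = 11011101, weight = 6.
  m = 0010 → c = 11001110, weight = 5.
  m = 1010 → c = 10000100, weight = 2.
  m = 0110 → c = 01011001, weight = 4.
  m = 1110 → c = 00010011, weight = 3.
  m = 0001 → c = 11101011, weight = 6.
  m = 1001 → c = 10100001, weight = 3.
  m = 0101 → c = 01111100, weight = 5.
  m = 1101 → c = 00110110, weight = 4.
  m = 0011 → c = 00100101, weight = 3.
  m = 1011 → c = 01101111, weight = 6.
  m = 0111 → c = 10110010, weight = 4.
  m = 1111 → c = 11111000, weight = 5.
Tally weights:
  weight 0: 1 codewords.
  weight 2: 1 codewords.
  weight 3: 4 codewords.
  weight 4: 3 codewords.
  weight 5: 4 codewords.
  weight 6: 3 codewords.
Minimum distance d = smallest w > 0 with A_w > 0 = 2.
Sanity: Σ A_w = 16 = 2^4 = 16 ✓.


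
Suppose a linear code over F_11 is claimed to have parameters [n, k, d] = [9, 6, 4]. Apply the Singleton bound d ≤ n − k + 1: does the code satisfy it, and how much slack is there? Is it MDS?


Singleton RHS = n − k + 1 = 4, slack = 0, bound satisfied, MDS.

Singleton bound: d ≤ n − k + 1.
Here n = 9, k = 6, so n − k + 1 = 4.
Given d = 4, check d ≤ 4: YES.
Slack = (n − k + 1) − d = 0.
The code is MDS (slack = 0).
Description: the claimed parameters are [9, 6, 4]_11; such a code would be MDS (meets Singleton bound).


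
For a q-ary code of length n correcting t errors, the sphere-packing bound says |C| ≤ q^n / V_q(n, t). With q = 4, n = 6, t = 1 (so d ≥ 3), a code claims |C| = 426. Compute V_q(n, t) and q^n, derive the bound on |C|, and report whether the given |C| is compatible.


V_q(n, t) = 19, q^n = 4096, Hamming bound = 215, |C| = 426 > bound (violated).

Step 1: Compute V_q(n, t) = Σ_{j=0}^1 C(n, j) (q−1)^j.
  j = 0: C(6,0)·(3)^0 = 1·1 = 1.
  j = 1: C(6,1)·(3)^1 = 6·3 = 18.
  V_q(n, t) = 1 + 18 = 19.
Step 2: q^n = 4^6 = 4096.
Step 3: Hamming bound ⌊q^n / V_q(n,t)⌋ = ⌊4096/19⌋ = 215.
Step 4: Compare |C| = 426 to 215: violated.
The claimed |C| lies above the Hamming bound, so no 4-ary code of length 6 with d ≥ 3 can have 426 codewords.


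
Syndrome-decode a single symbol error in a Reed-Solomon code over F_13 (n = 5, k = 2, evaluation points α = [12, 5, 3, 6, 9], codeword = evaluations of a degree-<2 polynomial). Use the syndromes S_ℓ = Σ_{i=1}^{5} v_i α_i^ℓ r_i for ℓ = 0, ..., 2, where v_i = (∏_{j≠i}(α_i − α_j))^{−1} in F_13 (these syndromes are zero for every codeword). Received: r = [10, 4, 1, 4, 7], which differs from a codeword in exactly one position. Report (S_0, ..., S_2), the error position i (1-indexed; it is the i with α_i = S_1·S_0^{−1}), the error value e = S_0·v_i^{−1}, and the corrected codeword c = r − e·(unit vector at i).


S = (3, 2, 10), error at position 2, error magnitude e = 1, c = [10, 3, 1, 4, 7].

Step 1: column multipliers v_i = (∏_{j≠i}(α_i − α_j))^{−1} mod 13.
  i = 1 (α = 12): (12−5)(12−3)(12−6)(12−9) = 7·9·6·3 = 1134 ≡ 3, so v_1 = 3^{−1} = 9 (mod 13).
  i = 2 (α = 5): (5−12)(5−3)(5−6)(5−9) = (−7)·2·(−1)·(−4) = −56 ≡ 9, so v_2 = 9^{−1} = 3 (mod 13).
  i = 3 (α = 3): (3−12)(3−5)(3−6)(3−9) = (−9)·(−2)·(−3)·(−6) = 324 ≡ 12, so v_3 = 12^{−1} = 12 (mod 13).
  i = 4 (α = 6): (6−12)(6−5)(6−3)(6−9) = (−6)·1·3·(−3) = 54 ≡ 2, so v_4 = 2^{−1} = 7 (mod 13).
  i = 5 (α = 9): (9−12)(9−5)(9−3)(9−6) = (−3)·4·6·3 = −216 ≡ 5, so v_5 = 5^{−1} = 8 (mod 13).
  v = [9, 3, 12, 7, 8].
Step 2: syndromes of r = [10, 4, 1, 4, 7] (all sums mod 13).
  S_0 = Σ v_i r_i = 9·10 + 3·4 + 12·1 + 7·4 + 8·7 = 198 ≡ 3.
  S_1 = Σ v_i α_i r_i = 9·12·10 + 3·5·4 + 12·3·1 + 7·6·4 + 8·9·7 = 1848 ≡ 2.
  α_i^2 mod 13 = [1, 12, 9, 10, 3].
  S_2 = Σ v_i α_i^2 r_i = 9·1·10 + 3·12·4 + 12·9·1 + 7·10·4 + 8·3·7 = 790 ≡ 10.
  S = (3, 2, 10) ≠ 0, so r is not a codeword (an error is present).
Step 3: locate the error. For a single error e at position i, S_ℓ = v_i·e·α_i^ℓ, so α_err = S_1/S_0.
  S_0^{−1} = 3^{−1} = 9 (mod 13), so α_err = 2·9 = 18 ≡ 5 = α_2. Error position i = 2.
  Consistency check: S_2/S_1 = 10·7 = 70 ≡ 5 = α_err ✓ (single-error assumption holds).
Step 4: error magnitude e = S_0/v_2 = S_0·∏_{j≠2}(α_2 − α_j) = 3·9 = 27 ≡ 1 (mod 13).
Step 5: correct position 2: c_2 = r_2 − e = 4 − 1 ≡ 3 (mod 13). Hence c = [10, 3, 1, 4, 7].
  Check: interpolating c through the α_i gives m(x) = 11 + 1·x (degree < 2) with m(α_i) = c_i for every i, so c is indeed a codeword.


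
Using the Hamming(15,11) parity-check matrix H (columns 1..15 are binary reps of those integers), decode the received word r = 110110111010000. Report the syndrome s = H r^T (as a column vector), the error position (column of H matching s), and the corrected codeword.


s = (1, 1, 1, 1)^T, error position = 15, corrected codeword c = 110110111010001

Compute s = H r^T mod 2 one row at a time:
  s_1 = 1 + 1 + 0 + 1 + 0 + 0 + 0 + 0 = 3 ≡ 1 (mod 2).
  s_2 = 1 + 1 + 0 + 1 + 0 + 0 + 0 + 0 = 3 ≡ 1 (mod 2).
  s_3 = 1 + 0 + 0 + 1 + 0 + 1 + 0 + 0 = 3 ≡ 1 (mod 2).
  s_4 = 1 + 0 + 1 + 1 + 1 + 1 + 0 + 0 = 5 ≡ 1 (mod 2).
s = (1, 1, 1, 1)^T — this equals column 15 of H (binary 1111), so error is at position 15.
Correct: flip bit 15 of r = 110110111010000 to get c = 110110111010001.


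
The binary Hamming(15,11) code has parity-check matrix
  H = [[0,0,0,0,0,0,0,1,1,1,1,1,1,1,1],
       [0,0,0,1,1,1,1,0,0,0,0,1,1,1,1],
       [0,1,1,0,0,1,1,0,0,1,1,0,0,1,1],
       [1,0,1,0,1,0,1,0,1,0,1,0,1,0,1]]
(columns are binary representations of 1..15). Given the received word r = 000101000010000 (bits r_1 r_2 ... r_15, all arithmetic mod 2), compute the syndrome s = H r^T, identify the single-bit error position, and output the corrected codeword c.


s = (1, 0, 0, 1)^T, error position = 9, corrected codeword c = 000101001010000

Compute s = H r^T mod 2 one row at a time:
  s_1 = 0 + 0 + 0 + 1 + 0 + 0 + 0 + 0 = 1 ≡ 1 (mod 2).
  s_2 = 1 + 0 + 1 + 0 + 0 + 0 + 0 + 0 = 2 ≡ 0 (mod 2).
  s_3 = 0 + 0 + 1 + 0 + 0 + 1 + 0 + 0 = 2 ≡ 0 (mod 2).
  s_4 = 0 + 0 + 0 + 0 + 0 + 1 + 0 + 0 = 1 ≡ 1 (mod 2).
s = (1, 0, 0, 1)^T — this equals column 9 of H (binary 1001), so error is at position 9.
Correct: flip bit 9 of r = 000101000010000 to get c = 000101001010000.


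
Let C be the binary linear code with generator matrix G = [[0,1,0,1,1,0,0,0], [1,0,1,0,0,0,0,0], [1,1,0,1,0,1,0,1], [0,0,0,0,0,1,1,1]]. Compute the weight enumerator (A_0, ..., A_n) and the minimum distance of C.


Weight distribution: A_0 = 1, A_2 = 1, A_3 = 4, A_4 = 4, A_5 = 4, A_6 = 1, A_8 = 1. Minimum distance d = 2.

Enumerate all 2^4 = 16 messages m ∈ F_2^4.
For each, compute codeword c = mG in F_2^8, then tally its weight.
  m = 0000 → c = 00000000, weight = 0.
  m = 1000 → c = 01011000, weight = 3.
  m = 0100 → c = 10100000, weight = 2.
  m = 1100 → c = 11111000, weight = 5.
  m = 0010 → c = 11010101, weight = 5.
  m = 1010 → c = 10001101, weight = 4.
  m = 0110 → c = 01110101, weight = 5.
  m = 1110 → c = 00101101, weight = 4.
  m = 0001 → c = 00000111, weight = 3.
  m = 1001 → c = 01011111, weight = 6.
  m = 0101 → c = 10100111, weight = 5.
  m = 1101 → c = 11111111, weight = 8.
  m = 0011 → c = 11010010, weight = 4.
  m = 1011 → c = 10001010, weight = 3.
  m = 0111 → c = 01110010, weight = 4.
  m = 1111 → c = 00101010, weight = 3.
Tally weights:
  weight 0: 1 codewords.
  weight 2: 1 codewords.
  weight 3: 4 codewords.
  weight 4: 4 codewords.
  weight 5: 4 codewords.
  weight 6: 1 codewords.
  weight 8: 1 codewords.
Minimum distance d = smallest w > 0 with A_w > 0 = 2.
Sanity: Σ A_w = 16 = 2^4 = 16 ✓.


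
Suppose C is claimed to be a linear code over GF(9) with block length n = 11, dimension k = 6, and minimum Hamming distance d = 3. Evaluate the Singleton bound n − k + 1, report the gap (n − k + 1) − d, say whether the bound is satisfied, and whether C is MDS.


Singleton RHS = n − k + 1 = 6, slack = 3, bound satisfied, not MDS.

Singleton bound: d ≤ n − k + 1.
Here n = 11, k = 6, so n − k + 1 = 6.
Given d = 3, check d ≤ 6: YES.
Slack = (n − k + 1) − d = 3.
The code is NOT MDS (slack = 3 > 0).
Description: the claimed parameters are [11, 6, 3]_9; such a code would be non-MDS.


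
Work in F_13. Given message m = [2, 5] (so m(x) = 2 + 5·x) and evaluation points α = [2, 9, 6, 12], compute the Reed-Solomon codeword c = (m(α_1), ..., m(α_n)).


c = [12, 8, 6, 10]

Message polynomial: m(x) = 2 + 5·x (mod 13).
For each evaluation point α_i, compute m(α_i) mod 13:
  α_1 = 2: Horner steps 5 → 12, so m(2) = 12.
  α_2 = 9: Horner steps 5 → 8, so m(9) = 8.
  α_3 = 6: Horner steps 5 → 6, so m(6) = 6.
  α_4 = 12: Horner steps 5 → 10, so m(12) = 10.
Codeword c = [12, 8, 6, 10] ∈ F_13^4.


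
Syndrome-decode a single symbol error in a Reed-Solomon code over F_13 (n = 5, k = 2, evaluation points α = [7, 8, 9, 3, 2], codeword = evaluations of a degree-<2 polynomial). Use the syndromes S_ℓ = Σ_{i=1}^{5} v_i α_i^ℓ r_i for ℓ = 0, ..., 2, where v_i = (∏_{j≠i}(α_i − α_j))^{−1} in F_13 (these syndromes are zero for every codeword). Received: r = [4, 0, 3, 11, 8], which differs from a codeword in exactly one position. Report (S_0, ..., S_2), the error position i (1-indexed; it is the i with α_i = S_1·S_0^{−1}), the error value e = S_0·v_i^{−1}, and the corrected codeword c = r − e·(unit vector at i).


S = (7, 10, 5), error at position 1, error magnitude e = 7, c = [10, 0, 3, 11, 8].

Step 1: column multipliers v_i = (∏_{j≠i}(α_i − α_j))^{−1} mod 13.
  i = 1 (α = 7): (7−8)(7−9)(7−3)(7−2) = (−1)·(−2)·4·5 = 40 ≡ 1, so v_1 = 1^{−1} = 1 (mod 13).
  i = 2 (α = 8): (8−7)(8−9)(8−3)(8−2) = 1·(−1)·5·6 = −30 ≡ 9, so v_2 = 9^{−1} = 3 (mod 13).
  i = 3 (α = 9): (9−7)(9−8)(9−3)(9−2) = 2·1·6·7 = 84 ≡ 6, so v_3 = 6^{−1} = 11 (mod 13).
  i = 4 (α = 3): (3−7)(3−8)(3−9)(3−2) = (−4)·(−5)·(−6)·1 = −120 ≡ 10, so v_4 = 10^{−1} = 4 (mod 13).
  i = 5 (α = 2): (2−7)(2−8)(2−9)(2−3) = (−5)·(−6)·(−7)·(−1) = 210 ≡ 2, so v_5 = 2^{−1} = 7 (mod 13).
  v = [1, 3, 11, 4, 7].
Step 2: syndromes of r = [4, 0, 3, 11, 8] (all sums mod 13).
  S_0 = Σ v_i r_i = 1·4 + 3·0 + 11·3 + 4·11 + 7·8 = 137 ≡ 7.
  S_1 = Σ v_i α_i r_i = 1·7·4 + 3·8·0 + 11·9·3 + 4·3·11 + 7·2·8 = 569 ≡ 10.
  α_i^2 mod 13 = [10, 12, 3, 9, 4].
  S_2 = Σ v_i α_i^2 r_i = 1·10·4 + 3·12·0 + 11·3·3 + 4·9·11 + 7·4·8 = 759 ≡ 5.
  S = (7, 10, 5) ≠ 0, so r is not a codeword (an error is present).
Step 3: locate the error. For a single error e at position i, S_ℓ = v_i·e·α_i^ℓ, so α_err = S_1/S_0.
  S_0^{−1} = 7^{−1} = 2 (mod 13), so α_err = 10·2 = 20 ≡ 7 = α_1. Error position i = 1.
  Consistency check: S_2/S_1 = 5·4 = 20 ≡ 7 = α_err ✓ (single-error assumption holds).
Step 4: error magnitude e = S_0/v_1 = S_0·∏_{j≠1}(α_1 − α_j) = 7·1 = 7 ≡ 7 (mod 13).
Step 5: correct position 1: c_1 = r_1 − e = 4 − 7 ≡ 10 (mod 13). Hence c = [10, 0, 3, 11, 8].
  Check: interpolating c through the α_i gives m(x) = 2 + 3·x (degree < 2) with m(α_i) = c_i for every i, so c is indeed a codeword.


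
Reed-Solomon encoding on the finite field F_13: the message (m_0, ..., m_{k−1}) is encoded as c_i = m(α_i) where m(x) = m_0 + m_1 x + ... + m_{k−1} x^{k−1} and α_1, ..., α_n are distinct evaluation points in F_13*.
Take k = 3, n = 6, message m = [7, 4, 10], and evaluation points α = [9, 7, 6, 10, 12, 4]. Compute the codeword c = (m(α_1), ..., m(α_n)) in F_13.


c = [8, 5, 1, 7, 0, 1]

Message polynomial: m(x) = 7 + 4·x + 10·x^2 (mod 13).
For each evaluation point α_i, compute m(α_i) mod 13:
  α_1 = 9: Horner steps 10 → 3 → 8, so m(9) = 8.
  α_2 = 7: Horner steps 10 → 9 → 5, so m(7) = 5.
  α_3 = 6: Horner steps 10 → 12 → 1, so m(6) = 1.
  α_4 = 10: Horner steps 10 → 0 → 7, so m(10) = 7.
  α_5 = 12: Horner steps 10 → 7 → 0, so m(12) = 0.
  α_6 = 4: Horner steps 10 → 5 → 1, so m(4) = 1.
Codeword c = [8, 5, 1, 7, 0, 1] ∈ F_13^6.


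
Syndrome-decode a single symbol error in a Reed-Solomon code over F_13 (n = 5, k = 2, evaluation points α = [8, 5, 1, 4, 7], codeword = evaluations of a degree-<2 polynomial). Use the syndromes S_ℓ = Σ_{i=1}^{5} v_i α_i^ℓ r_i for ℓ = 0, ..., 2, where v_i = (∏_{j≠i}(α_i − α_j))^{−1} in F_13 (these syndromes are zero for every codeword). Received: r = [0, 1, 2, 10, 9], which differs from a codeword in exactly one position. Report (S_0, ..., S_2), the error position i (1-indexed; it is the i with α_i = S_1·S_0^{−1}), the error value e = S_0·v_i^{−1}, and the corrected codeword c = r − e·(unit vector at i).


S = (3, 3, 3), error at position 3, error magnitude e = 4, c = [0, 1, 11, 10, 9].

Step 1: column multipliers v_i = (∏_{j≠i}(α_i − α_j))^{−1} mod 13.
  i = 1 (α = 8): (8−5)(8−1)(8−4)(8−7) = 3·7·4·1 = 84 ≡ 6, so v_1 = 6^{−1} = 11 (mod 13).
  i = 2 (α = 5): (5−8)(5−1)(5−4)(5−7) = (−3)·4·1·(−2) = 24 ≡ 11, so v_2 = 11^{−1} = 6 (mod 13).
  i = 3 (α = 1): (1−8)(1−5)(1−4)(1−7) = (−7)·(−4)·(−3)·(−6) = 504 ≡ 10, so v_3 = 10^{−1} = 4 (mod 13).
  i = 4 (α = 4): (4−8)(4−5)(4−1)(4−7) = (−4)·(−1)·3·(−3) = −36 ≡ 3, so v_4 = 3^{−1} = 9 (mod 13).
  i = 5 (α = 7): (7−8)(7−5)(7−1)(7−4) = (−1)·2·6·3 = −36 ≡ 3, so v_5 = 3^{−1} = 9 (mod 13).
  v = [11, 6, 4, 9, 9].
Step 2: syndromes of r = [0, 1, 2, 10, 9] (all sums mod 13).
  S_0 = Σ v_i r_i = 11·0 + 6·1 + 4·2 + 9·10 + 9·9 = 185 ≡ 3.
  S_1 = Σ v_i α_i r_i = 11·8·0 + 6·5·1 + 4·1·2 + 9·4·10 + 9·7·9 = 965 ≡ 3.
  α_i^2 mod 13 = [12, 12, 1, 3, 10].
  S_2 = Σ v_i α_i^2 r_i = 11·12·0 + 6·12·1 + 4·1·2 + 9·3·10 + 9·10·9 = 1160 ≡ 3.
  S = (3, 3, 3) ≠ 0, so r is not a codeword (an error is present).
Step 3: locate the error. For a single error e at position i, S_ℓ = v_i·e·α_i^ℓ, so α_err = S_1/S_0.
  S_0^{−1} = 3^{−1} = 9 (mod 13), so α_err = 3·9 = 27 ≡ 1 = α_3. Error position i = 3.
  Consistency check: S_2/S_1 = 3·9 = 27 ≡ 1 = α_err ✓ (single-error assumption holds).
Step 4: error magnitude e = S_0/v_3 = S_0·∏_{j≠3}(α_3 − α_j) = 3·10 = 30 ≡ 4 (mod 13).
Step 5: correct position 3: c_3 = r_3 − e = 2 − 4 ≡ 11 (mod 13). Hence c = [0, 1, 11, 10, 9].
  Check: interpolating c through the α_i gives m(x) = 7 + 4·x (degree < 2) with m(α_i) = c_i for every i, so c is indeed a codeword.


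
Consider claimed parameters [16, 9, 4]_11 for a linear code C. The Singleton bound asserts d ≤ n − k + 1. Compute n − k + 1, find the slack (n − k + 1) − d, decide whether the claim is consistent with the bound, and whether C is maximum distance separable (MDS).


Singleton RHS = n − k + 1 = 8, slack = 4, bound satisfied, not MDS.

Singleton bound: d ≤ n − k + 1.
Here n = 16, k = 9, so n − k + 1 = 8.
Given d = 4, check d ≤ 8: YES.
Slack = (n − k + 1) − d = 4.
The code is NOT MDS (slack = 4 > 0).
Description: the claimed parameters are [16, 9, 4]_11; such a code would be non-MDS.


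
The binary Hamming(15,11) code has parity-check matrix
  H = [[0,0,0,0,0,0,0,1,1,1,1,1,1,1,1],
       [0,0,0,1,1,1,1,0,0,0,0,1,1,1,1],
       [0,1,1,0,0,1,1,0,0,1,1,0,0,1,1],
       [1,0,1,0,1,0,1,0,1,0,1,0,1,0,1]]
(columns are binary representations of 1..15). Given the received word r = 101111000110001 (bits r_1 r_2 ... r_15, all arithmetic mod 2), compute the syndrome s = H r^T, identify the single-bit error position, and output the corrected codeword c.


s = (1, 0, 1, 1)^T, error position = 11, corrected codeword c = 101111000100001

Compute s = H r^T mod 2 one row at a time:
  s_1 = 0 + 0 + 1 + 1 + 0 + 0 + 0 + 1 = 3 ≡ 1 (mod 2).
  s_2 = 1 + 1 + 1 + 0 + 0 + 0 + 0 + 1 = 4 ≡ 0 (mod 2).
  s_3 = 0 + 1 + 1 + 0 + 1 + 1 + 0 + 1 = 5 ≡ 1 (mod 2).
  s_4 = 1 + 1 + 1 + 0 + 0 + 1 + 0 + 1 = 5 ≡ 1 (mod 2).
s = (1, 0, 1, 1)^T — this equals column 11 of H (binary 1011), so error is at position 11.
Correct: flip bit 11 of r = 101111000110001 to get c = 101111000100001.


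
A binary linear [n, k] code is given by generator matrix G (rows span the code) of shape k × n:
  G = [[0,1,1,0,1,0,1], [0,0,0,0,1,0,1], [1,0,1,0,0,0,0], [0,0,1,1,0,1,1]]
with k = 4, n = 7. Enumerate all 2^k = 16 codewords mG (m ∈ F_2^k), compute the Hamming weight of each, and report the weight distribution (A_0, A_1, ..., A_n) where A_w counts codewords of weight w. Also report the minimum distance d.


Weight distribution: A_0 = 1, A_2 = 4, A_4 = 9, A_6 = 2. Minimum distance d = 2.

Enumerate all 2^4 = 16 messages m ∈ F_2^4.
For each, compute codeword c = mG in F_2^7, then tally its weight.
  m = 0000 → c = 0000000, weight = 0.
  m = 1000 → c = 0110101, weight = 4.
  m = 0100 → c = 0000101, weight = 2.
  m = 1100 → c = 0110000, weight = 2.
  m = 0010 → c = 1010000, weight = 2.
  m = 1010 → c = 1100101, weight = 4.
  m = 0110 → c = 1010101, weight = 4.
  m = 1110 → c = 1100000, weight = 2.
  m = 0001 → c = 0011011, weight = 4.
  m = 1001 → c = 0101110, weight = 4.
  m = 0101 → c = 0011110, weight = 4.
  m = 1101 → c = 0101011, weight = 4.
  m = 0011 → c = 1001011, weight = 4.
  m = 1011 → c = 1111110, weight = 6.
  m = 0111 → c = 1001110, weight = 4.
  m = 1111 → c = 1111011, weight = 6.
Tally weights:
  weight 0: 1 codewords.
  weight 2: 4 codewords.
  weight 4: 9 codewords.
  weight 6: 2 codewords.
Minimum distance d = smallest w > 0 with A_w > 0 = 2.
Sanity: Σ A_w = 16 = 2^4 = 16 ✓.


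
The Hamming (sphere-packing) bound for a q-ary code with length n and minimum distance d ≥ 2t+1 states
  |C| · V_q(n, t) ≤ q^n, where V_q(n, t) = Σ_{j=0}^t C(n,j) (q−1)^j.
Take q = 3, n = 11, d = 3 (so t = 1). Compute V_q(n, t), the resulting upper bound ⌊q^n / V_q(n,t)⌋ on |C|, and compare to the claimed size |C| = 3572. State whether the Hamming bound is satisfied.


V_q(n, t) = 23, q^n = 177147, Hamming bound = 7702, |C| = 3572 ≤ bound (satisfied).

Step 1: Compute V_q(n, t) = Σ_{j=0}^1 C(n, j) (q−1)^j.
  j = 0: C(11,0)·(2)^0 = 1·1 = 1.
  j = 1: C(11,1)·(2)^1 = 11·2 = 22.
  V_q(n, t) = 1 + 22 = 23.
Step 2: q^n = 3^11 = 177147.
Step 3: Hamming bound ⌊q^n / V_q(n,t)⌋ = ⌊177147/23⌋ = 7702.
Step 4: Compare |C| = 3572 to 7702: satisfied.
The claimed |C| lies below the Hamming bound.


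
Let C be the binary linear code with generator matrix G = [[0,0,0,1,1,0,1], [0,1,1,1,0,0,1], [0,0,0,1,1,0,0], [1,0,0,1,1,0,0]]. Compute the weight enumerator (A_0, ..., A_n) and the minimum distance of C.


Weight distribution: A_0 = 1, A_1 = 2, A_2 = 2, A_3 = 4, A_4 = 5, A_5 = 2. Minimum distance d = 1.

Enumerate all 2^4 = 16 messages m ∈ F_2^4.
For each, compute codeword c = mG in F_2^7, then tally its weight.
  m = 0000 → c = 0000000, weight = 0.
  m = 1000 → c = 0001101, weight = 3.
  m = 0100 → c = 0111001, weight = 4.
  m = 1100 → c = 0110100, weight = 3.
  m = 0010 → c = 0001100, weight = 2.
  m = 1010 → c = 0000001, weight = 1.
  m = 0110 → c = 0110101, weight = 4.
  m = 1110 → c = 0111000, weight = 3.
  m = 0001 → c = 1001100, weight = 3.
  m = 1001 → c = 1000001, weight = 2.
  m = 0101 → c = 1110101, weight = 5.
  m = 1101 → c = 1111000, weight = 4.
  m = 0011 → c = 1000000, weight = 1.
  m = 1011 → c = 1001101, weight = 4.
  m = 0111 → c = 1111001, weight = 5.
  m = 1111 → c = 1110100, weight = 4.
Tally weights:
  weight 0: 1 codewords.
  weight 1: 2 codewords.
  weight 2: 2 codewords.
  weight 3: 4 codewords.
  weight 4: 5 codewords.
  weight 5: 2 codewords.
Minimum distance d = smallest w > 0 with A_w > 0 = 1.
Sanity: Σ A_w = 16 = 2^4 = 16 ✓.


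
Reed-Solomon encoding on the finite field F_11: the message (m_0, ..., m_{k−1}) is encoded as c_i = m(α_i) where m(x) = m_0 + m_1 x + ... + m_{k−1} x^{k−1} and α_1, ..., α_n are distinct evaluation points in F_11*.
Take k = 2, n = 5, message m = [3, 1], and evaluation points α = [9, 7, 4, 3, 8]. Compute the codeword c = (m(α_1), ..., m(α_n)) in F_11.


c = [1, 10, 7, 6, 0]

Message polynomial: m(x) = 3 + 1·x (mod 11).
For each evaluation point α_i, compute m(α_i) mod 11:
  α_1 = 9: Horner steps 1 → 1, so m(9) = 1.
  α_2 = 7: Horner steps 1 → 10, so m(7) = 10.
  α_3 = 4: Horner steps 1 → 7, so m(4) = 7.
  α_4 = 3: Horner steps 1 → 6, so m(3) = 6.
  α_5 = 8: Horner steps 1 → 0, so m(8) = 0.
Codeword c = [1, 10, 7, 6, 0] ∈ F_11^5.


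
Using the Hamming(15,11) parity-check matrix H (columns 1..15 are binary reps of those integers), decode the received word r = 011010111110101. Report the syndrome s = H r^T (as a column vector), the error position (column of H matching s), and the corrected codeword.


s = (0, 0, 0, 1)^T, error position = 1, corrected codeword c = 111010111110101

Compute s = H r^T mod 2 one row at a time:
  s_1 = 1 + 1 + 1 + 1 + 0 + 1 + 0 + 1 = 6 ≡ 0 (mod 2).
  s_2 = 0 + 1 + 0 + 1 + 0 + 1 + 0 + 1 = 4 ≡ 0 (mod 2).
  s_3 = 1 + 1 + 0 + 1 + 1 + 1 + 0 + 1 = 6 ≡ 0 (mod 2).
  s_4 = 0 + 1 + 1 + 1 + 1 + 1 + 1 + 1 = 7 ≡ 1 (mod 2).
s = (0, 0, 0, 1)^T — this equals column 1 of H (binary 0001), so error is at position 1.
Correct: flip bit 1 of r = 011010111110101 to get c = 111010111110101.


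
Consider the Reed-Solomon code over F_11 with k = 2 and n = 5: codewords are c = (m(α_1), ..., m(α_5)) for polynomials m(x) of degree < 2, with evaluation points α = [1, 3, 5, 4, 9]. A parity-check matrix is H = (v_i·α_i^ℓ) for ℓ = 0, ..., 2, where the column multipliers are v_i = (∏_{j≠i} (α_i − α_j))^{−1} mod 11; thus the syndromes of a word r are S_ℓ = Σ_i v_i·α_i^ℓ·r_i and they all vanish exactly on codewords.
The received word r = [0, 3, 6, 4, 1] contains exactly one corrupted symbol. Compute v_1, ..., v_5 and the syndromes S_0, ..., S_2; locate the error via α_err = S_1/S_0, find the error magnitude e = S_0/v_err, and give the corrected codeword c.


S = (4, 5, 9), error at position 4, error magnitude e = 5, c = [0, 3, 6, 10, 1].

Step 1: column multipliers v_i = (∏_{j≠i}(α_i − α_j))^{−1} mod 11.
  i = 1 (α = 1): (1−3)(1−5)(1−4)(1−9) = (−2)·(−4)·(−3)·(−8) = 192 ≡ 5, so v_1 = 5^{−1} = 9 (mod 11).
  i = 2 (α = 3): (3−1)(3−5)(3−4)(3−9) = 2·(−2)·(−1)·(−6) = −24 ≡ 9, so v_2 = 9^{−1} = 5 (mod 11).
  i = 3 (α = 5): (5−1)(5−3)(5−4)(5−9) = 4·2·1·(−4) = −32 ≡ 1, so v_3 = 1^{−1} = 1 (mod 11).
  i = 4 (α = 4): (4−1)(4−3)(4−5)(4−9) = 3·1·(−1)·(−5) = 15 ≡ 4, so v_4 = 4^{−1} = 3 (mod 11).
  i = 5 (α = 9): (9−1)(9−3)(9−5)(9−4) = 8·6·4·5 = 960 ≡ 3, so v_5 = 3^{−1} = 4 (mod 11).
  v = [9, 5, 1, 3, 4].
Step 2: syndromes of r = [0, 3, 6, 4, 1] (all sums mod 11).
  S_0 = Σ v_i r_i = 9·0 + 5·3 + 1·6 + 3·4 + 4·1 = 37 ≡ 4.
  S_1 = Σ v_i α_i r_i = 9·1·0 + 5·3·3 + 1·5·6 + 3·4·4 + 4·9·1 = 159 ≡ 5.
  α_i^2 mod 11 = [1, 9, 3, 5, 4].
  S_2 = Σ v_i α_i^2 r_i = 9·1·0 + 5·9·3 + 1·3·6 + 3·5·4 + 4·4·1 = 229 ≡ 9.
  S = (4, 5, 9) ≠ 0, so r is not a codeword (an error is present).
Step 3: locate the error. For a single error e at position i, S_ℓ = v_i·e·α_i^ℓ, so α_err = S_1/S_0.
  S_0^{−1} = 4^{−1} = 3 (mod 11), so α_err = 5·3 = 15 ≡ 4 = α_4. Error position i = 4.
  Consistency check: S_2/S_1 = 9·9 = 81 ≡ 4 = α_err ✓ (single-error assumption holds).
Step 4: error magnitude e = S_0/v_4 = S_0·∏_{j≠4}(α_4 − α_j) = 4·4 = 16 ≡ 5 (mod 11).
Step 5: correct position 4: c_4 = r_4 − e = 4 − 5 ≡ 10 (mod 11). Hence c = [0, 3, 6, 10, 1].
  Check: interpolating c through the α_i gives m(x) = 4 + 7·x (degree < 2) with m(α_i) = c_i for every i, so c is indeed a codeword.


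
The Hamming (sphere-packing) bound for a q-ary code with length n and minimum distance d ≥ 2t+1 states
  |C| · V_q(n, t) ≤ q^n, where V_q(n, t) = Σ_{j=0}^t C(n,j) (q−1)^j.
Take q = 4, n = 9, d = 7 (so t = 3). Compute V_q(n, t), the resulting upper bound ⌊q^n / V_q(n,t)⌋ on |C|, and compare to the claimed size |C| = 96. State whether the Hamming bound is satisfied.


V_q(n, t) = 2620, q^n = 262144, Hamming bound = 100, |C| = 96 ≤ bound (satisfied).

Step 1: Compute V_q(n, t) = Σ_{j=0}^3 C(n, j) (q−1)^j.
  j = 0: C(9,0)·(3)^0 = 1·1 = 1.
  j = 1: C(9,1)·(3)^1 = 9·3 = 27.
  j = 2: C(9,2)·(3)^2 = 36·9 = 324.
  j = 3: C(9,3)·(3)^3 = 84·27 = 2268.
  V_q(n, t) = 1 + 27 + 324 + 2268 = 2620.
Step 2: q^n = 4^9 = 262144.
Step 3: Hamming bound ⌊q^n / V_q(n,t)⌋ = ⌊262144/2620⌋ = 100.
Step 4: Compare |C| = 96 to 100: satisfied.
The claimed |C| lies below the Hamming bound.


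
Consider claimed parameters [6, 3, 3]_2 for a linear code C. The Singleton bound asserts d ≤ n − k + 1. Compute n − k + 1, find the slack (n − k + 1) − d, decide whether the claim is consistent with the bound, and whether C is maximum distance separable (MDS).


Singleton RHS = n − k + 1 = 4, slack = 1, bound satisfied, not MDS.

Singleton bound: d ≤ n − k + 1.
Here n = 6, k = 3, so n − k + 1 = 4.
Given d = 3, check d ≤ 4: YES.
Slack = (n − k + 1) − d = 1.
The code is NOT MDS (slack = 1 > 0).
Description: the claimed parameters are [6, 3, 3]_2; such a code would be non-MDS.


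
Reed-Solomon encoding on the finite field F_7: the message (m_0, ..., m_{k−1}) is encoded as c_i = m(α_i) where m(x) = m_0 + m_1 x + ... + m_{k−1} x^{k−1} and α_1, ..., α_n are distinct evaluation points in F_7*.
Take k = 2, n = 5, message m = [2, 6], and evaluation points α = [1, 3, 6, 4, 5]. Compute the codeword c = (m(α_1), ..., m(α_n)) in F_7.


c = [1, 6, 3, 5, 4]

Message polynomial: m(x) = 2 + 6·x (mod 7).
For each evaluation point α_i, compute m(α_i) mod 7:
  α_1 = 1: Horner steps 6 → 1, so m(1) = 1.
  α_2 = 3: Horner steps 6 → 6, so m(3) = 6.
  α_3 = 6: Horner steps 6 → 3, so m(6) = 3.
  α_4 = 4: Horner steps 6 → 5, so m(4) = 5.
  α_5 = 5: Horner steps 6 → 4, so m(5) = 4.
Codeword c = [1, 6, 3, 5, 4] ∈ F_7^5.


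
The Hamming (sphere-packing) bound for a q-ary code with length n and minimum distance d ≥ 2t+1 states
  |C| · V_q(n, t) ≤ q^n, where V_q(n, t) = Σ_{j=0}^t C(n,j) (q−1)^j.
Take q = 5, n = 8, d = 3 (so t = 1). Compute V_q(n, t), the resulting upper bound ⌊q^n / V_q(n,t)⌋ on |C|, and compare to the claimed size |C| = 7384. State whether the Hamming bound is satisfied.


V_q(n, t) = 33, q^n = 390625, Hamming bound = 11837, |C| = 7384 ≤ bound (satisfied).

Step 1: Compute V_q(n, t) = Σ_{j=0}^1 C(n, j) (q−1)^j.
  j = 0: C(8,0)·(4)^0 = 1·1 = 1.
  j = 1: C(8,1)·(4)^1 = 8·4 = 32.
  V_q(n, t) = 1 + 32 = 33.
Step 2: q^n = 5^8 = 390625.
Step 3: Hamming bound ⌊q^n / V_q(n,t)⌋ = ⌊390625/33⌋ = 11837.
Step 4: Compare |C| = 7384 to 11837: satisfied.
The claimed |C| lies below the Hamming bound.


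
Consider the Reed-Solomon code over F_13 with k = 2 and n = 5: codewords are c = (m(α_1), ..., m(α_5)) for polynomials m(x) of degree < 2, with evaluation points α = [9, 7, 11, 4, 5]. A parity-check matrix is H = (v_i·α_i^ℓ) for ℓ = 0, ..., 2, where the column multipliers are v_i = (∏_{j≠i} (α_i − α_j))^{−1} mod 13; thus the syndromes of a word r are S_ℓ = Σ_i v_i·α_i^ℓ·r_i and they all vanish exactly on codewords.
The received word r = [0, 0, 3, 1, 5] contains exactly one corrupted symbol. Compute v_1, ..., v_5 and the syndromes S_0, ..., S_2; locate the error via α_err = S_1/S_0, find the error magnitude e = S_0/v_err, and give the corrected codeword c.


S = (4, 10, 12), error at position 1, error magnitude e = 5, c = [8, 0, 3, 1, 5].

Step 1: column multipliers v_i = (∏_{j≠i}(α_i − α_j))^{−1} mod 13.
  i = 1 (α = 9): (9−7)(9−11)(9−4)(9−5) = 2·(−2)·5·4 = −80 ≡ 11, so v_1 = 11^{−1} = 6 (mod 13).
  i = 2 (α = 7): (7−9)(7−11)(7−4)(7−5) = (−2)·(−4)·3·2 = 48 ≡ 9, so v_2 = 9^{−1} = 3 (mod 13).
  i = 3 (α = 11): (11−9)(11−7)(11−4)(11−5) = 2·4·7·6 = 336 ≡ 11, so v_3 = 11^{−1} = 6 (mod 13).
  i = 4 (α = 4): (4−9)(4−7)(4−11)(4−5) = (−5)·(−3)·(−7)·(−1) = 105 ≡ 1, so v_4 = 1^{−1} = 1 (mod 13).
  i = 5 (α = 5): (5−9)(5−7)(5−11)(5−4) = (−4)·(−2)·(−6)·1 = −48 ≡ 4, so v_5 = 4^{−1} = 10 (mod 13).
  v = [6, 3, 6, 1, 10].
Step 2: syndromes of r = [0, 0, 3, 1, 5] (all sums mod 13).
  S_0 = Σ v_i r_i = 6·0 + 3·0 + 6·3 + 1·1 + 10·5 = 69 ≡ 4.
  S_1 = Σ v_i α_i r_i = 6·9·0 + 3·7·0 + 6·11·3 + 1·4·1 + 10·5·5 = 452 ≡ 10.
  α_i^2 mod 13 = [3, 10, 4, 3, 12].
  S_2 = Σ v_i α_i^2 r_i = 6·3·0 + 3·10·0 + 6·4·3 + 1·3·1 + 10·12·5 = 675 ≡ 12.
  S = (4, 10, 12) ≠ 0, so r is not a codeword (an error is present).
Step 3: locate the error. For a single error e at position i, S_ℓ = v_i·e·α_i^ℓ, so α_err = S_1/S_0.
  S_0^{−1} = 4^{−1} = 10 (mod 13), so α_err = 10·10 = 100 ≡ 9 = α_1. Error position i = 1.
  Consistency check: S_2/S_1 = 12·4 = 48 ≡ 9 = α_err ✓ (single-error assumption holds).
Step 4: error magnitude e = S_0/v_1 = S_0·∏_{j≠1}(α_1 − α_j) = 4·11 = 44 ≡ 5 (mod 13).
Step 5: correct position 1: c_1 = r_1 − e = 0 − 5 ≡ 8 (mod 13). Hence c = [8, 0, 3, 1, 5].
  Check: interpolating c through the α_i gives m(x) = 11 + 4·x (degree < 2) with m(α_i) = c_i for every i, so c is indeed a codeword.


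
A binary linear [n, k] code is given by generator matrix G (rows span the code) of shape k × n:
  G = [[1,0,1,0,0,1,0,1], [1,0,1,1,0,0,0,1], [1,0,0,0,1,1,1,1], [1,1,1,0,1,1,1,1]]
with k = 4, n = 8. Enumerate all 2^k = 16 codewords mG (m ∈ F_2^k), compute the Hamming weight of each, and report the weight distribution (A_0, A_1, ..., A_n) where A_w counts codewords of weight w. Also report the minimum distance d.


Weight distribution: A_0 = 1, A_2 = 2, A_3 = 2, A_4 = 5, A_5 = 4, A_7 = 2. Minimum distance d = 2.

Enumerate all 2^4 = 16 messages m ∈ F_2^4.
For each, compute codeword c = mG in F_2^8, then tally its weight.
  m = 0000 → c = 00000000, weight = 0.
  m = 1000 → c = 10100101, weight = 4.
  m = 0100 → c = 10110001, weight = 4.
  m = 1100 → c = 00010100, weight = 2.
  m = 0010 → c = 10001111, weight = 5.
  m = 1010 → c = 00101010, weight = 3.
  m = 0110 → c = 00111110, weight = 5.
  m = 1110 → c = 10011011, weight = 5.
  m = 0001 → c = 11101111, weight = 7.
  m = 1001 → c = 01001010, weight = 3.
  m = 0101 → c = 01011110, weight = 5.
  m = 1101 → c = 11111011, weight = 7.
  m = 0011 → c = 01100000, weight = 2.
  m = 1011 → c = 11000101, weight = 4.
  m = 0111 → c = 11010001, weight = 4.
  m = 1111 → c = 01110100, weight = 4.
Tally weights:
  weight 0: 1 codewords.
  weight 2: 2 codewords.
  weight 3: 2 codewords.
  weight 4: 5 codewords.
  weight 5: 4 codewords.
  weight 7: 2 codewords.
Minimum distance d = smallest w > 0 with A_w > 0 = 2.
Sanity: Σ A_w = 16 = 2^4 = 16 ✓.


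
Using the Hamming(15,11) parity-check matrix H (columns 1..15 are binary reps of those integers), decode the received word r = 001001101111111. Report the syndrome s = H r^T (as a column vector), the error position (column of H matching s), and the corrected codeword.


s = (1, 0, 1, 0)^T, error position = 10, corrected codeword c = 001001101011111

Compute s = H r^T mod 2 one row at a time:
  s_1 = 0 + 1 + 1 + 1 + 1 + 1 + 1 + 1 = 7 ≡ 1 (mod 2).
  s_2 = 0 + 0 + 1 + 1 + 1 + 1 + 1 + 1 = 6 ≡ 0 (mod 2).
  s_3 = 0 + 1 + 1 + 1 + 1 + 1 + 1 + 1 = 7 ≡ 1 (mod 2).
  s_4 = 0 + 1 + 0 + 1 + 1 + 1 + 1 + 1 = 6 ≡ 0 (mod 2).
s = (1, 0, 1, 0)^T — this equals column 10 of H (binary 1010), so error is at position 10.
Correct: flip bit 10 of r = 001001101111111 to get c = 001001101011111.


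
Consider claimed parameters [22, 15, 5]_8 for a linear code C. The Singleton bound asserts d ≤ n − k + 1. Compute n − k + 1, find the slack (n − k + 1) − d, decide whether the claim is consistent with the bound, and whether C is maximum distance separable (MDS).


Singleton RHS = n − k + 1 = 8, slack = 3, bound satisfied, not MDS.

Singleton bound: d ≤ n − k + 1.
Here n = 22, k = 15, so n − k + 1 = 8.
Given d = 5, check d ≤ 8: YES.
Slack = (n − k + 1) − d = 3.
The code is NOT MDS (slack = 3 > 0).
Description: the claimed parameters are [22, 15, 5]_8; such a code would be non-MDS.


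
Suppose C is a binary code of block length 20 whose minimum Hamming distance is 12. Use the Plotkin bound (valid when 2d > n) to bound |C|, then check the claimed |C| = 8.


Plotkin bound M ≤ 6; given |C| = 8 > bound (violated).

Check applicability: 2d = 24, n = 20.
2d − n = 4 > 0, so Plotkin applies.
Compute d/(2d−n) = 12/4 ≈ 3.0000.
⌊d/(2d−n)⌋ = 3.
Plotkin bound: M ≤ 2·3 = 6.
Given |C| = 8, check: VIOLATED.
This |C| is above the Plotkin bound, so no binary code with n = 20, d = 12 and 8 codewords exists.


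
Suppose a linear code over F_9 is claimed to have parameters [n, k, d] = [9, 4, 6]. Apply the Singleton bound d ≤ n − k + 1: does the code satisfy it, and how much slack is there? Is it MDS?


Singleton RHS = n − k + 1 = 6, slack = 0, bound satisfied, MDS.

Singleton bound: d ≤ n − k + 1.
Here n = 9, k = 4, so n − k + 1 = 6.
Given d = 6, check d ≤ 6: YES.
Slack = (n − k + 1) − d = 0.
The code is MDS (slack = 0).
Description: the claimed parameters are [9, 4, 6]_9; such a code would be MDS (meets Singleton bound).


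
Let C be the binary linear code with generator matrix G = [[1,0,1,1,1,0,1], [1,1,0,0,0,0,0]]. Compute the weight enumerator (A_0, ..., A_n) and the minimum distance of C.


Weight distribution: A_0 = 1, A_2 = 1, A_5 = 2. Minimum distance d = 2.

Enumerate all 2^2 = 4 messages m ∈ F_2^2.
For each, compute codeword c = mG in F_2^7, then tally its weight.
  m = 00 → c = 0000000, weight = 0.
  m = 10 → c = 1011101, weight = 5.
  m = 01 → c = 1100000, weight = 2.
  m = 11 → c = 0111101, weight = 5.
Tally weights:
  weight 0: 1 codewords.
  weight 2: 1 codewords.
  weight 5: 2 codewords.
Minimum distance d = smallest w > 0 with A_w > 0 = 2.
Sanity: Σ A_w = 4 = 2^2 = 4 ✓.


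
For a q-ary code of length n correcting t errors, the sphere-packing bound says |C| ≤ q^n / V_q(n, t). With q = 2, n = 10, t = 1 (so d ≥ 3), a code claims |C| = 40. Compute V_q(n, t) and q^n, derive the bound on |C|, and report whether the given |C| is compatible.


V_q(n, t) = 11, q^n = 1024, Hamming bound = 93, |C| = 40 ≤ bound (satisfied).

Step 1: Compute V_q(n, t) = Σ_{j=0}^1 C(n, j) (q−1)^j.
  j = 0: C(10,0)·(1)^0 = 1·1 = 1.
  j = 1: C(10,1)·(1)^1 = 10·1 = 10.
  V_q(n, t) = 1 + 10 = 11.
Step 2: q^n = 2^10 = 1024.
Step 3: Hamming bound ⌊q^n / V_q(n,t)⌋ = ⌊1024/11⌋ = 93.
Step 4: Compare |C| = 40 to 93: satisfied.
The claimed |C| lies below the Hamming bound.


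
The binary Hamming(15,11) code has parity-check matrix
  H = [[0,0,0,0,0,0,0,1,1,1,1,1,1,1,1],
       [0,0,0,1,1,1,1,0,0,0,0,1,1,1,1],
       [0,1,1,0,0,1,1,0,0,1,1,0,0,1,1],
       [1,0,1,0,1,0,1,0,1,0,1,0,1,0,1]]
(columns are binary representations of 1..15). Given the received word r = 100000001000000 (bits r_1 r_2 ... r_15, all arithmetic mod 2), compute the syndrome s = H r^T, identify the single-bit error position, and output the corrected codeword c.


s = (1, 0, 0, 0)^T, error position = 8, corrected codeword c = 100000011000000

Compute s = H r^T mod 2 one row at a time:
  s_1 = 0 + 1 + 0 + 0 + 0 + 0 + 0 + 0 = 1 ≡ 1 (mod 2).
  s_2 = 0 + 0 + 0 + 0 + 0 + 0 + 0 + 0 = 0 ≡ 0 (mod 2).
  s_3 = 0 + 0 + 0 + 0 + 0 + 0 + 0 + 0 = 0 ≡ 0 (mod 2).
  s_4 = 1 + 0 + 0 + 0 + 1 + 0 + 0 + 0 = 2 ≡ 0 (mod 2).
s = (1, 0, 0, 0)^T — this equals column 8 of H (binary 1000), so error is at position 8.
Correct: flip bit 8 of r = 100000001000000 to get c = 100000011000000.


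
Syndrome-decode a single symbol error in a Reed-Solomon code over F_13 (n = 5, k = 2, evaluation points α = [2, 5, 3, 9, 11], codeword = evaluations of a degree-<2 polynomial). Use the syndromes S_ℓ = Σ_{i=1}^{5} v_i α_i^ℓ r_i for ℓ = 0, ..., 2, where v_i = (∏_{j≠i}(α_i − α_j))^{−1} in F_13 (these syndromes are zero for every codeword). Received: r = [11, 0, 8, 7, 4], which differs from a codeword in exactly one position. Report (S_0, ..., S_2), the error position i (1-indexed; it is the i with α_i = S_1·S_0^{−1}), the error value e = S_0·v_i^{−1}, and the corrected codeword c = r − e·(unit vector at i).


S = (12, 10, 4), error at position 3, error magnitude e = 5, c = [11, 0, 3, 7, 4].

Step 1: column multipliers v_i = (∏_{j≠i}(α_i − α_j))^{−1} mod 13.
  i = 1 (α = 2): (2−5)(2−3)(2−9)(2−11) = (−3)·(−1)·(−7)·(−9) = 189 ≡ 7, so v_1 = 7^{−1} = 2 (mod 13).
  i = 2 (α = 5): (5−2)(5−3)(5−9)(5−11) = 3·2·(−4)·(−6) = 144 ≡ 1, so v_2 = 1^{−1} = 1 (mod 13).
  i = 3 (α = 3): (3−2)(3−5)(3−9)(3−11) = 1·(−2)·(−6)·(−8) = −96 ≡ 8, so v_3 = 8^{−1} = 5 (mod 13).
  i = 4 (α = 9): (9−2)(9−5)(9−3)(9−11) = 7·4·6·(−2) = −336 ≡ 2, so v_4 = 2^{−1} = 7 (mod 13).
  i = 5 (α = 11): (11−2)(11−5)(11−3)(11−9) = 9·6·8·2 = 864 ≡ 6, so v_5 = 6^{−1} = 11 (mod 13).
  v = [2, 1, 5, 7, 11].
Step 2: syndromes of r = [11, 0, 8, 7, 4] (all sums mod 13).
  S_0 = Σ v_i r_i = 2·11 + 1·0 + 5·8 + 7·7 + 11·4 = 155 ≡ 12.
  S_1 = Σ v_i α_i r_i = 2·2·11 + 1·5·0 + 5·3·8 + 7·9·7 + 11·11·4 = 1089 ≡ 10.
  α_i^2 mod 13 = [4, 12, 9, 3, 4].
  S_2 = Σ v_i α_i^2 r_i = 2·4·11 + 1·12·0 + 5·9·8 + 7·3·7 + 11·4·4 = 771 ≡ 4.
  S = (12, 10, 4) ≠ 0, so r is not a codeword (an error is present).
Step 3: locate the error. For a single error e at position i, S_ℓ = v_i·e·α_i^ℓ, so α_err = S_1/S_0.
  S_0^{−1} = 12^{−1} = 12 (mod 13), so α_err = 10·12 = 120 ≡ 3 = α_3. Error position i = 3.
  Consistency check: S_2/S_1 = 4·4 = 16 ≡ 3 = α_err ✓ (single-error assumption holds).
Step 4: error magnitude e = S_0/v_3 = S_0·∏_{j≠3}(α_3 − α_j) = 12·8 = 96 ≡ 5 (mod 13).
Step 5: correct position 3: c_3 = r_3 − e = 8 − 5 ≡ 3 (mod 13). Hence c = [11, 0, 3, 7, 4].
  Check: interpolating c through the α_i gives m(x) = 1 + 5·x (degree < 2) with m(α_i) = c_i for every i, so c is indeed a codeword.


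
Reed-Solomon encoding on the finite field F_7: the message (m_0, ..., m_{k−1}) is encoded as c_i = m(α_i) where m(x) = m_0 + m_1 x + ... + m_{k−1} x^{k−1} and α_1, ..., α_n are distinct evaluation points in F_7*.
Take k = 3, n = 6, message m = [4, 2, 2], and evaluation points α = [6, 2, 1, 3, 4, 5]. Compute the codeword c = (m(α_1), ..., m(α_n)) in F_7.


c = [4, 2, 1, 0, 2, 1]

Message polynomial: m(x) = 4 + 2·x + 2·x^2 (mod 7).
For each evaluation point α_i, compute m(α_i) mod 7:
  α_1 = 6: Horner steps 2 → 0 → 4, so m(6) = 4.
  α_2 = 2: Horner steps 2 → 6 → 2, so m(2) = 2.
  α_3 = 1: Horner steps 2 → 4 → 1, so m(1) = 1.
  α_4 = 3: Horner steps 2 → 1 → 0, so m(3) = 0.
  α_5 = 4: Horner steps 2 → 3 → 2, so m(4) = 2.
  α_6 = 5: Horner steps 2 → 5 → 1, so m(5) = 1.
Codeword c = [4, 2, 1, 0, 2, 1] ∈ F_7^6.
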